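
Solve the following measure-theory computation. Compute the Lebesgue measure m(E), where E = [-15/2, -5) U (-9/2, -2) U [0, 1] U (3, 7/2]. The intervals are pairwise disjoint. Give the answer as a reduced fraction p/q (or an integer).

For pairwise disjoint intervals, m(union_i I_i) = sum_i m(I_i),
and m is invariant under swapping open/closed endpoints (single points have measure 0).
So m(E) = sum_i (b_i - a_i).
  I_1 has length -5 - (-15/2) = 5/2.
  I_2 has length -2 - (-9/2) = 5/2.
  I_3 has length 1 - 0 = 1.
  I_4 has length 7/2 - 3 = 1/2.
Summing:
  m(E) = 5/2 + 5/2 + 1 + 1/2 = 13/2.

13/2


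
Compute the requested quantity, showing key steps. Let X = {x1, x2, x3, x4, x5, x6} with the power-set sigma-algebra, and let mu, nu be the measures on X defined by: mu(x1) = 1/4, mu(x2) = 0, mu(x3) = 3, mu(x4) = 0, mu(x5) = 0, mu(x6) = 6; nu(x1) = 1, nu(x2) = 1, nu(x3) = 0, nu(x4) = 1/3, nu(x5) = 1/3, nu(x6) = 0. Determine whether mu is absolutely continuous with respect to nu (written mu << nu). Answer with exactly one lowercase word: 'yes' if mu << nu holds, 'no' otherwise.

mu << nu means: every nu-null measurable set is also mu-null; equivalently, for every atom x, if nu({x}) = 0 then mu({x}) = 0.
Checking each atom:
  x1: nu = 1 > 0 -> no constraint.
  x2: nu = 1 > 0 -> no constraint.
  x3: nu = 0, mu = 3 > 0 -> violates mu << nu.
  x4: nu = 1/3 > 0 -> no constraint.
  x5: nu = 1/3 > 0 -> no constraint.
  x6: nu = 0, mu = 6 > 0 -> violates mu << nu.
The atom(s) x3, x6 violate the condition (nu = 0 but mu > 0). Therefore mu is NOT absolutely continuous w.r.t. nu.

no


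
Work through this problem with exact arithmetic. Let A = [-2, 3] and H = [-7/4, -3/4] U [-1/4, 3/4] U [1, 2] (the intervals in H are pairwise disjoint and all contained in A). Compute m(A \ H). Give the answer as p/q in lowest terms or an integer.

The ambient interval has length m(A) = 3 - (-2) = 5.
Since the holes are disjoint and sit inside A, by finite additivity
  m(H) = sum_i (b_i - a_i), and m(A \ H) = m(A) - m(H).
Computing the hole measures:
  m(H_1) = -3/4 - (-7/4) = 1.
  m(H_2) = 3/4 - (-1/4) = 1.
  m(H_3) = 2 - 1 = 1.
Summed: m(H) = 1 + 1 + 1 = 3.
So m(A \ H) = 5 - 3 = 2.

2


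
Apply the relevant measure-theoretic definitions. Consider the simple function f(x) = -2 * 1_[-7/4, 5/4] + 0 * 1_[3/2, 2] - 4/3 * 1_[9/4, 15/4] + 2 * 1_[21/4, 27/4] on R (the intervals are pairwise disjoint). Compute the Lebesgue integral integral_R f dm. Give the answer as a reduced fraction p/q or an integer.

For a simple function f = sum_i c_i * 1_{A_i} with disjoint A_i,
  integral f dm = sum_i c_i * m(A_i).
Lengths of the A_i:
  m(A_1) = 5/4 - (-7/4) = 3.
  m(A_2) = 2 - 3/2 = 1/2.
  m(A_3) = 15/4 - 9/4 = 3/2.
  m(A_4) = 27/4 - 21/4 = 3/2.
Contributions c_i * m(A_i):
  (-2) * (3) = -6.
  (0) * (1/2) = 0.
  (-4/3) * (3/2) = -2.
  (2) * (3/2) = 3.
Total: -6 + 0 - 2 + 3 = -5.

-5


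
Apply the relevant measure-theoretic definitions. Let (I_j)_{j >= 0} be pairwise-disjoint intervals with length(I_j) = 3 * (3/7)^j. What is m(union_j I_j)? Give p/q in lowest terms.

By countable additivity of the Lebesgue measure on pairwise disjoint measurable sets,
  m(union_{j >= 0} I_j) = sum_{j >= 0} m(I_j) = sum_{j >= 0} a * r^j,
  with a = 3 and r = 3/7.
Since 0 < r = 3/7 < 1, the geometric series converges:
  sum_{j >= 0} a * r^j = a / (1 - r).
  = 3 / (1 - 3/7)
  = 3 / (4/7)
  = 21/4.

21/4


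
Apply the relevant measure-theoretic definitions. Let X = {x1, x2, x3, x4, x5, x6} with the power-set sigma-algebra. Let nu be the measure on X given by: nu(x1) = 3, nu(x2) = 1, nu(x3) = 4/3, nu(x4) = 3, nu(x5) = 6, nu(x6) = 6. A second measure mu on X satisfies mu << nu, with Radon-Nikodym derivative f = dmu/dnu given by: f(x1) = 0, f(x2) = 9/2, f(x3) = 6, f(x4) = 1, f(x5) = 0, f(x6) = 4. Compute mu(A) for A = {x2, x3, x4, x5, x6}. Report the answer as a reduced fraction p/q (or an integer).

By the defining property of the Radon-Nikodym derivative, for every measurable set A,
  mu(A) = integral_A f dnu.
Since nu is a discrete measure concentrated on the atoms of X, the integral over A reduces to the sum
  mu(A) = sum_{x in A} f(x) * nu({x}).
Computing each term:
  x2: f(x2) * nu(x2) = 9/2 * 1 = 9/2.
  x3: f(x3) * nu(x3) = 6 * 4/3 = 8.
  x4: f(x4) * nu(x4) = 1 * 3 = 3.
  x5: f(x5) * nu(x5) = 0 * 6 = 0.
  x6: f(x6) * nu(x6) = 4 * 6 = 24.
Summing: mu(A) = 9/2 + 8 + 3 + 0 + 24 = 79/2.

79/2


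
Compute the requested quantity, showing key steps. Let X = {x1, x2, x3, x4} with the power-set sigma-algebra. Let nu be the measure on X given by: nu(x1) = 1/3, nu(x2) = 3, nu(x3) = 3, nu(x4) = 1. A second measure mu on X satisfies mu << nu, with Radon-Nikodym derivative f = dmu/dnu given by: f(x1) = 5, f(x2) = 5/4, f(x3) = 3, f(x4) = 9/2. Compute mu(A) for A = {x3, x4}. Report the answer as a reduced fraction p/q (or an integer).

By the defining property of the Radon-Nikodym derivative, for every measurable set A,
  mu(A) = integral_A f dnu.
Since nu is a discrete measure concentrated on the atoms of X, the integral over A reduces to the sum
  mu(A) = sum_{x in A} f(x) * nu({x}).
Computing each term:
  x3: f(x3) * nu(x3) = 3 * 3 = 9.
  x4: f(x4) * nu(x4) = 9/2 * 1 = 9/2.
Summing: mu(A) = 9 + 9/2 = 27/2.

27/2


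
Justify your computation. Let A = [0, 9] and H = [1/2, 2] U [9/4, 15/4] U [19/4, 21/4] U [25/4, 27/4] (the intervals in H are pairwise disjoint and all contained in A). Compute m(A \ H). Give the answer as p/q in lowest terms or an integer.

The ambient interval has length m(A) = 9 - 0 = 9.
Since the holes are disjoint and sit inside A, by finite additivity
  m(H) = sum_i (b_i - a_i), and m(A \ H) = m(A) - m(H).
Computing the hole measures:
  m(H_1) = 2 - 1/2 = 3/2.
  m(H_2) = 15/4 - 9/4 = 3/2.
  m(H_3) = 21/4 - 19/4 = 1/2.
  m(H_4) = 27/4 - 25/4 = 1/2.
Summed: m(H) = 3/2 + 3/2 + 1/2 + 1/2 = 4.
So m(A \ H) = 9 - 4 = 5.

5


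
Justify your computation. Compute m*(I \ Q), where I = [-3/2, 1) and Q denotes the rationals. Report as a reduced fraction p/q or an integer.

The interval I = [-3/2, 1) has m(I) = 1 - (-3/2) = 5/2 (endpoints are measure-zero, so open/closed/half-open agree). Write I = (I cap Q) u (I \ Q). The rationals in I are countable, so m*(I cap Q) = 0 (cover each rational by intervals whose total length is arbitrarily small). By countable subadditivity m*(I) <= m*(I cap Q) + m*(I \ Q), hence m*(I \ Q) >= m(I) = 5/2. The reverse inequality m*(I \ Q) <= m*(I) = 5/2 is trivial since (I \ Q) is a subset of I. Therefore m*(I \ Q) = 5/2.

5/2


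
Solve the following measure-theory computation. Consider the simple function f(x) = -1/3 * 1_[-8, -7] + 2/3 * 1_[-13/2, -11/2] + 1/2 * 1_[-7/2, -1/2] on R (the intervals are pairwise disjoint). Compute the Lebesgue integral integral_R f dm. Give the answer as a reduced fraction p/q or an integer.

For a simple function f = sum_i c_i * 1_{A_i} with disjoint A_i,
  integral f dm = sum_i c_i * m(A_i).
Lengths of the A_i:
  m(A_1) = -7 - (-8) = 1.
  m(A_2) = -11/2 - (-13/2) = 1.
  m(A_3) = -1/2 - (-7/2) = 3.
Contributions c_i * m(A_i):
  (-1/3) * (1) = -1/3.
  (2/3) * (1) = 2/3.
  (1/2) * (3) = 3/2.
Total: -1/3 + 2/3 + 3/2 = 11/6.

11/6


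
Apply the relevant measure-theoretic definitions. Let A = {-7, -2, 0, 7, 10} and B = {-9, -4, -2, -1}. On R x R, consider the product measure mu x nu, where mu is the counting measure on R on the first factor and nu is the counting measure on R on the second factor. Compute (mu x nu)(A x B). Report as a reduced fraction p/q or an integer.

For a measurable rectangle A x B, the product measure satisfies
  (mu x nu)(A x B) = mu(A) * nu(B).
  mu(A) = 5.
  nu(B) = 4.
  (mu x nu)(A x B) = 5 * 4 = 20.

20


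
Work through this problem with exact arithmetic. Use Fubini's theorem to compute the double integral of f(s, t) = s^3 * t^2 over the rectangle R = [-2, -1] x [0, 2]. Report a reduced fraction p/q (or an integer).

f(s, t) is a tensor product of a function of s and a function of t, and both factors are bounded continuous (hence Lebesgue integrable) on the rectangle, so Fubini's theorem applies:
  integral_R f d(m x m) = (integral_a1^b1 s^3 ds) * (integral_a2^b2 t^2 dt).
Inner integral in s: integral_{-2}^{-1} s^3 ds = ((-1)^4 - (-2)^4)/4
  = -15/4.
Inner integral in t: integral_{0}^{2} t^2 dt = (2^3 - 0^3)/3
  = 8/3.
Product: (-15/4) * (8/3) = -10.

-10


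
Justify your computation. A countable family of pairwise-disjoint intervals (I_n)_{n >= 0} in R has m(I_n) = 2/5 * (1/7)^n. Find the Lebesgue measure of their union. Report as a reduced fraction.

By countable additivity of the Lebesgue measure on pairwise disjoint measurable sets,
  m(union_{n >= 0} I_n) = sum_{n >= 0} m(I_n) = sum_{n >= 0} a * r^n,
  with a = 2/5 and r = 1/7.
Since 0 < r = 1/7 < 1, the geometric series converges:
  sum_{n >= 0} a * r^n = a / (1 - r).
  = 2/5 / (1 - 1/7)
  = 2/5 / (6/7)
  = 7/15.

7/15


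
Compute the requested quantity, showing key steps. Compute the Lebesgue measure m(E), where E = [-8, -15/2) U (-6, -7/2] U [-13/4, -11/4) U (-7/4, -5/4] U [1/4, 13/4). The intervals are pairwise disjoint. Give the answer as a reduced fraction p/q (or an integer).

For pairwise disjoint intervals, m(union_i I_i) = sum_i m(I_i),
and m is invariant under swapping open/closed endpoints (single points have measure 0).
So m(E) = sum_i (b_i - a_i).
  I_1 has length -15/2 - (-8) = 1/2.
  I_2 has length -7/2 - (-6) = 5/2.
  I_3 has length -11/4 - (-13/4) = 1/2.
  I_4 has length -5/4 - (-7/4) = 1/2.
  I_5 has length 13/4 - 1/4 = 3.
Summing:
  m(E) = 1/2 + 5/2 + 1/2 + 1/2 + 3 = 7.

7


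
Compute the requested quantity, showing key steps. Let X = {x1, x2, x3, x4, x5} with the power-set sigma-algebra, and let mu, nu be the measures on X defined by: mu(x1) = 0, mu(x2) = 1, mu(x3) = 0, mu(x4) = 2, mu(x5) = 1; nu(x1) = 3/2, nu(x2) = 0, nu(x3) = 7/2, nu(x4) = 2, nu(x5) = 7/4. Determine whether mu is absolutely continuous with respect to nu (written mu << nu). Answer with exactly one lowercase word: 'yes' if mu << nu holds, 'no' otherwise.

mu << nu means: every nu-null measurable set is also mu-null; equivalently, for every atom x, if nu({x}) = 0 then mu({x}) = 0.
Checking each atom:
  x1: nu = 3/2 > 0 -> no constraint.
  x2: nu = 0, mu = 1 > 0 -> violates mu << nu.
  x3: nu = 7/2 > 0 -> no constraint.
  x4: nu = 2 > 0 -> no constraint.
  x5: nu = 7/4 > 0 -> no constraint.
The atom(s) x2 violate the condition (nu = 0 but mu > 0). Therefore mu is NOT absolutely continuous w.r.t. nu.

no


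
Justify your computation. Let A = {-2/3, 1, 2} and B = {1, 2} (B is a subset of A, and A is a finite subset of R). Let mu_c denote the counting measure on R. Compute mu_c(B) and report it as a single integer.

Counting measure assigns mu_c(E) = |E| (number of elements) when E is finite.
B has 2 element(s), so mu_c(B) = 2.

2


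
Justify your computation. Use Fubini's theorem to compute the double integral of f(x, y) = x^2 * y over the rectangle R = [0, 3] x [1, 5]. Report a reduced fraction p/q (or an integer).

f(x, y) is a tensor product of a function of x and a function of y, and both factors are bounded continuous (hence Lebesgue integrable) on the rectangle, so Fubini's theorem applies:
  integral_R f d(m x m) = (integral_a1^b1 x^2 dx) * (integral_a2^b2 y dy).
Inner integral in x: integral_{0}^{3} x^2 dx = (3^3 - 0^3)/3
  = 9.
Inner integral in y: integral_{1}^{5} y dy = (5^2 - 1^2)/2
  = 12.
Product: (9) * (12) = 108.

108


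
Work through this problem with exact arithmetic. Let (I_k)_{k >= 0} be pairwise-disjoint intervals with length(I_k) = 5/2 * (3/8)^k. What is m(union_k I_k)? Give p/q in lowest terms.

By countable additivity of the Lebesgue measure on pairwise disjoint measurable sets,
  m(union_{k >= 0} I_k) = sum_{k >= 0} m(I_k) = sum_{k >= 0} a * r^k,
  with a = 5/2 and r = 3/8.
Since 0 < r = 3/8 < 1, the geometric series converges:
  sum_{k >= 0} a * r^k = a / (1 - r).
  = 5/2 / (1 - 3/8)
  = 5/2 / (5/8)
  = 4.

4


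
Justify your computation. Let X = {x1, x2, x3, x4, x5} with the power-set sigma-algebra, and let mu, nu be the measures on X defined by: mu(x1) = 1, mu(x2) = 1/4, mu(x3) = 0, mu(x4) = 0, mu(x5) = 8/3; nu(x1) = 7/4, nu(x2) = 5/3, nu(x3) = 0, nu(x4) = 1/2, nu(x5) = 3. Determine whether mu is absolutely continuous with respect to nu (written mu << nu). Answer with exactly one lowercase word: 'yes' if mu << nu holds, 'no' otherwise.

mu << nu means: every nu-null measurable set is also mu-null; equivalently, for every atom x, if nu({x}) = 0 then mu({x}) = 0.
Checking each atom:
  x1: nu = 7/4 > 0 -> no constraint.
  x2: nu = 5/3 > 0 -> no constraint.
  x3: nu = 0, mu = 0 -> consistent with mu << nu.
  x4: nu = 1/2 > 0 -> no constraint.
  x5: nu = 3 > 0 -> no constraint.
No atom violates the condition. Therefore mu << nu.

yes


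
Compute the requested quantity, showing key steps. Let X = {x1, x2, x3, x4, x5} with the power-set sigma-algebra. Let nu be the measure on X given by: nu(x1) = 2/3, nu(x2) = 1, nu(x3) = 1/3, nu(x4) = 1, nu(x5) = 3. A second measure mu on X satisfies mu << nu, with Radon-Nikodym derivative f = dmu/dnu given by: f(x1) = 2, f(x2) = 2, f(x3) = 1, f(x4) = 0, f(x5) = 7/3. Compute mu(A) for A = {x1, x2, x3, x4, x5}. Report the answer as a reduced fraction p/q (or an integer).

By the defining property of the Radon-Nikodym derivative, for every measurable set A,
  mu(A) = integral_A f dnu.
Since nu is a discrete measure concentrated on the atoms of X, the integral over A reduces to the sum
  mu(A) = sum_{x in A} f(x) * nu({x}).
Computing each term:
  x1: f(x1) * nu(x1) = 2 * 2/3 = 4/3.
  x2: f(x2) * nu(x2) = 2 * 1 = 2.
  x3: f(x3) * nu(x3) = 1 * 1/3 = 1/3.
  x4: f(x4) * nu(x4) = 0 * 1 = 0.
  x5: f(x5) * nu(x5) = 7/3 * 3 = 7.
Summing: mu(A) = 4/3 + 2 + 1/3 + 0 + 7 = 32/3.

32/3


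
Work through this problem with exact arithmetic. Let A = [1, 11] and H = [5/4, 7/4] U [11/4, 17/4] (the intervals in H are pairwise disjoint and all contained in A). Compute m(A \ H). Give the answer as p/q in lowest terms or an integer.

The ambient interval has length m(A) = 11 - 1 = 10.
Since the holes are disjoint and sit inside A, by finite additivity
  m(H) = sum_i (b_i - a_i), and m(A \ H) = m(A) - m(H).
Computing the hole measures:
  m(H_1) = 7/4 - 5/4 = 1/2.
  m(H_2) = 17/4 - 11/4 = 3/2.
Summed: m(H) = 1/2 + 3/2 = 2.
So m(A \ H) = 10 - 2 = 8.

8


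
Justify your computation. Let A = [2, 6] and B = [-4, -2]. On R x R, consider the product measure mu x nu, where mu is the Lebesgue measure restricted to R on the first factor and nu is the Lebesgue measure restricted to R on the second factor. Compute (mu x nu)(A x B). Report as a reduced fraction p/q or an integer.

For a measurable rectangle A x B, the product measure satisfies
  (mu x nu)(A x B) = mu(A) * nu(B).
  mu(A) = 4.
  nu(B) = 2.
  (mu x nu)(A x B) = 4 * 2 = 8.

8


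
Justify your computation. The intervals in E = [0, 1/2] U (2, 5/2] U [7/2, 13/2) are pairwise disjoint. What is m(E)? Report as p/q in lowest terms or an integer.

For pairwise disjoint intervals, m(union_i I_i) = sum_i m(I_i),
and m is invariant under swapping open/closed endpoints (single points have measure 0).
So m(E) = sum_i (b_i - a_i).
  I_1 has length 1/2 - 0 = 1/2.
  I_2 has length 5/2 - 2 = 1/2.
  I_3 has length 13/2 - 7/2 = 3.
Summing:
  m(E) = 1/2 + 1/2 + 3 = 4.

4


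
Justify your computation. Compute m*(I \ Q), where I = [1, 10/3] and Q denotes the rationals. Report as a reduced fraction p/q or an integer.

The interval I = [1, 10/3] has m(I) = 10/3 - 1 = 7/3 (endpoints are measure-zero, so open/closed/half-open agree). Write I = (I cap Q) u (I \ Q). The rationals in I are countable, so m*(I cap Q) = 0 (cover each rational by intervals whose total length is arbitrarily small). By countable subadditivity m*(I) <= m*(I cap Q) + m*(I \ Q), hence m*(I \ Q) >= m(I) = 7/3. The reverse inequality m*(I \ Q) <= m*(I) = 7/3 is trivial since (I \ Q) is a subset of I. Therefore m*(I \ Q) = 7/3.

7/3


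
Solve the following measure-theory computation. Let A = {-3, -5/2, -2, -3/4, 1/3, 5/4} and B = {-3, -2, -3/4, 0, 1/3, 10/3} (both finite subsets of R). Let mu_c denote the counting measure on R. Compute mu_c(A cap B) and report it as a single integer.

Counting measure on a finite set equals cardinality. mu_c(A cap B) = |A cap B| (elements appearing in both).
Enumerating the elements of A that also lie in B gives 4 element(s).
So mu_c(A cap B) = 4.

4


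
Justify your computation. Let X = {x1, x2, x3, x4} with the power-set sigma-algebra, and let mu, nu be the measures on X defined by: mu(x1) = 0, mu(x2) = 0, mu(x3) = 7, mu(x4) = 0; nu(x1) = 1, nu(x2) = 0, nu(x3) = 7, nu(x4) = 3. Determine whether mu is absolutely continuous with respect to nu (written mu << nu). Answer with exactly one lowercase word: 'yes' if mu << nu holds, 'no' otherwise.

mu << nu means: every nu-null measurable set is also mu-null; equivalently, for every atom x, if nu({x}) = 0 then mu({x}) = 0.
Checking each atom:
  x1: nu = 1 > 0 -> no constraint.
  x2: nu = 0, mu = 0 -> consistent with mu << nu.
  x3: nu = 7 > 0 -> no constraint.
  x4: nu = 3 > 0 -> no constraint.
No atom violates the condition. Therefore mu << nu.

yes


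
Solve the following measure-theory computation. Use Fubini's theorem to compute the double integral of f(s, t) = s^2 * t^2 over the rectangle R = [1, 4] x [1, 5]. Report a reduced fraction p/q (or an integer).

f(s, t) is a tensor product of a function of s and a function of t, and both factors are bounded continuous (hence Lebesgue integrable) on the rectangle, so Fubini's theorem applies:
  integral_R f d(m x m) = (integral_a1^b1 s^2 ds) * (integral_a2^b2 t^2 dt).
Inner integral in s: integral_{1}^{4} s^2 ds = (4^3 - 1^3)/3
  = 21.
Inner integral in t: integral_{1}^{5} t^2 dt = (5^3 - 1^3)/3
  = 124/3.
Product: (21) * (124/3) = 868.

868


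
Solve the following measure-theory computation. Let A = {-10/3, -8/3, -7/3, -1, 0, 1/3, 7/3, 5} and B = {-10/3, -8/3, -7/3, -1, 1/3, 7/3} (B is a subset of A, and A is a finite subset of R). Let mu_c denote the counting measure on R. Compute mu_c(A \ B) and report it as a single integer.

Counting measure assigns mu_c(E) = |E| (number of elements) when E is finite. For B subset A, A \ B is the set of elements of A not in B, so |A \ B| = |A| - |B|.
|A| = 8, |B| = 6, so mu_c(A \ B) = 8 - 6 = 2.

2


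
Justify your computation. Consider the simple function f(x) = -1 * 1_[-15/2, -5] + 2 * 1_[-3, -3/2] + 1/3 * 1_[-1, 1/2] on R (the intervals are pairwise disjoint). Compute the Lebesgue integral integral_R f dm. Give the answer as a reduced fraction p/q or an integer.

For a simple function f = sum_i c_i * 1_{A_i} with disjoint A_i,
  integral f dm = sum_i c_i * m(A_i).
Lengths of the A_i:
  m(A_1) = -5 - (-15/2) = 5/2.
  m(A_2) = -3/2 - (-3) = 3/2.
  m(A_3) = 1/2 - (-1) = 3/2.
Contributions c_i * m(A_i):
  (-1) * (5/2) = -5/2.
  (2) * (3/2) = 3.
  (1/3) * (3/2) = 1/2.
Total: -5/2 + 3 + 1/2 = 1.

1


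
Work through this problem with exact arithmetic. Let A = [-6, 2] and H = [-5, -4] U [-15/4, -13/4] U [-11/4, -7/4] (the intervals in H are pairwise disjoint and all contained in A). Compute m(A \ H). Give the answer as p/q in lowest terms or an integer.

The ambient interval has length m(A) = 2 - (-6) = 8.
Since the holes are disjoint and sit inside A, by finite additivity
  m(H) = sum_i (b_i - a_i), and m(A \ H) = m(A) - m(H).
Computing the hole measures:
  m(H_1) = -4 - (-5) = 1.
  m(H_2) = -13/4 - (-15/4) = 1/2.
  m(H_3) = -7/4 - (-11/4) = 1.
Summed: m(H) = 1 + 1/2 + 1 = 5/2.
So m(A \ H) = 8 - 5/2 = 11/2.

11/2


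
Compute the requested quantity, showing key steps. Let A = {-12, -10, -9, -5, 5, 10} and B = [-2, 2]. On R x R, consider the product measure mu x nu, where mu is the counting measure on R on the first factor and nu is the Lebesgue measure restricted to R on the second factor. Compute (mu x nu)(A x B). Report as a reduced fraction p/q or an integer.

For a measurable rectangle A x B, the product measure satisfies
  (mu x nu)(A x B) = mu(A) * nu(B).
  mu(A) = 6.
  nu(B) = 4.
  (mu x nu)(A x B) = 6 * 4 = 24.

24


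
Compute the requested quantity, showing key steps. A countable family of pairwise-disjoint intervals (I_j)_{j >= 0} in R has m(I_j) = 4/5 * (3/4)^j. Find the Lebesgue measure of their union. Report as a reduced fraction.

By countable additivity of the Lebesgue measure on pairwise disjoint measurable sets,
  m(union_{j >= 0} I_j) = sum_{j >= 0} m(I_j) = sum_{j >= 0} a * r^j,
  with a = 4/5 and r = 3/4.
Since 0 < r = 3/4 < 1, the geometric series converges:
  sum_{j >= 0} a * r^j = a / (1 - r).
  = 4/5 / (1 - 3/4)
  = 4/5 / (1/4)
  = 16/5.

16/5


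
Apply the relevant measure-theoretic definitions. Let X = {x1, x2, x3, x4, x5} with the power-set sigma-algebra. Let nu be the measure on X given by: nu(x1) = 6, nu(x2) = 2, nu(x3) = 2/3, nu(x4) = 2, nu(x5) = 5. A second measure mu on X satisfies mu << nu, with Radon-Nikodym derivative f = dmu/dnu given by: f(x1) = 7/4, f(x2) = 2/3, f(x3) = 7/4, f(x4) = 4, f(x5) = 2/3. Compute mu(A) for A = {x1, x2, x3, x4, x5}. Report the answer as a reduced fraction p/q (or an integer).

By the defining property of the Radon-Nikodym derivative, for every measurable set A,
  mu(A) = integral_A f dnu.
Since nu is a discrete measure concentrated on the atoms of X, the integral over A reduces to the sum
  mu(A) = sum_{x in A} f(x) * nu({x}).
Computing each term:
  x1: f(x1) * nu(x1) = 7/4 * 6 = 21/2.
  x2: f(x2) * nu(x2) = 2/3 * 2 = 4/3.
  x3: f(x3) * nu(x3) = 7/4 * 2/3 = 7/6.
  x4: f(x4) * nu(x4) = 4 * 2 = 8.
  x5: f(x5) * nu(x5) = 2/3 * 5 = 10/3.
Summing: mu(A) = 21/2 + 4/3 + 7/6 + 8 + 10/3 = 73/3.

73/3


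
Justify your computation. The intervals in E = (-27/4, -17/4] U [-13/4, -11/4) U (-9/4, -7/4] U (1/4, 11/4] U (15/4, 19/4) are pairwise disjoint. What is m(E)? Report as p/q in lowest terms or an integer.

For pairwise disjoint intervals, m(union_i I_i) = sum_i m(I_i),
and m is invariant under swapping open/closed endpoints (single points have measure 0).
So m(E) = sum_i (b_i - a_i).
  I_1 has length -17/4 - (-27/4) = 5/2.
  I_2 has length -11/4 - (-13/4) = 1/2.
  I_3 has length -7/4 - (-9/4) = 1/2.
  I_4 has length 11/4 - 1/4 = 5/2.
  I_5 has length 19/4 - 15/4 = 1.
Summing:
  m(E) = 5/2 + 1/2 + 1/2 + 5/2 + 1 = 7.

7


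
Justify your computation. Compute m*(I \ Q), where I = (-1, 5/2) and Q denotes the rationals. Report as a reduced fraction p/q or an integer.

The interval I = (-1, 5/2) has m(I) = 5/2 - (-1) = 7/2 (endpoints are measure-zero, so open/closed/half-open agree). Write I = (I cap Q) u (I \ Q). The rationals in I are countable, so m*(I cap Q) = 0 (cover each rational by intervals whose total length is arbitrarily small). By countable subadditivity m*(I) <= m*(I cap Q) + m*(I \ Q), hence m*(I \ Q) >= m(I) = 7/2. The reverse inequality m*(I \ Q) <= m*(I) = 7/2 is trivial since (I \ Q) is a subset of I. Therefore m*(I \ Q) = 7/2.

7/2


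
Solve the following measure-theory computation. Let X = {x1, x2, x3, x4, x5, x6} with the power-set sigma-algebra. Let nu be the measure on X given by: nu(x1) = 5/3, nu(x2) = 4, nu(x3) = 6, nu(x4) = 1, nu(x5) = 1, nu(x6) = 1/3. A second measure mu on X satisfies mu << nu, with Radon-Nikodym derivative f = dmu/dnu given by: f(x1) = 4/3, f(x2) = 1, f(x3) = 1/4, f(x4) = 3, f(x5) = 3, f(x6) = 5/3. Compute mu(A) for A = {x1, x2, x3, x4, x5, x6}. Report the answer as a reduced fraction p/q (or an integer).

By the defining property of the Radon-Nikodym derivative, for every measurable set A,
  mu(A) = integral_A f dnu.
Since nu is a discrete measure concentrated on the atoms of X, the integral over A reduces to the sum
  mu(A) = sum_{x in A} f(x) * nu({x}).
Computing each term:
  x1: f(x1) * nu(x1) = 4/3 * 5/3 = 20/9.
  x2: f(x2) * nu(x2) = 1 * 4 = 4.
  x3: f(x3) * nu(x3) = 1/4 * 6 = 3/2.
  x4: f(x4) * nu(x4) = 3 * 1 = 3.
  x5: f(x5) * nu(x5) = 3 * 1 = 3.
  x6: f(x6) * nu(x6) = 5/3 * 1/3 = 5/9.
Summing: mu(A) = 20/9 + 4 + 3/2 + 3 + 3 + 5/9 = 257/18.

257/18


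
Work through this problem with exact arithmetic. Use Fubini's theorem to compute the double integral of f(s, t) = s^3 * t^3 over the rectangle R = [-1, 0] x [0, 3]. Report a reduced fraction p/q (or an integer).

f(s, t) is a tensor product of a function of s and a function of t, and both factors are bounded continuous (hence Lebesgue integrable) on the rectangle, so Fubini's theorem applies:
  integral_R f d(m x m) = (integral_a1^b1 s^3 ds) * (integral_a2^b2 t^3 dt).
Inner integral in s: integral_{-1}^{0} s^3 ds = (0^4 - (-1)^4)/4
  = -1/4.
Inner integral in t: integral_{0}^{3} t^3 dt = (3^4 - 0^4)/4
  = 81/4.
Product: (-1/4) * (81/4) = -81/16.

-81/16


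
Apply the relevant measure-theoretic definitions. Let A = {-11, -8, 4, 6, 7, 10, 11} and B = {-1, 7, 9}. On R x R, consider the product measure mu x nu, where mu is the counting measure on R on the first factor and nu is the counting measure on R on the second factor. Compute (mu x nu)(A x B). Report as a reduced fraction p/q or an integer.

For a measurable rectangle A x B, the product measure satisfies
  (mu x nu)(A x B) = mu(A) * nu(B).
  mu(A) = 7.
  nu(B) = 3.
  (mu x nu)(A x B) = 7 * 3 = 21.

21


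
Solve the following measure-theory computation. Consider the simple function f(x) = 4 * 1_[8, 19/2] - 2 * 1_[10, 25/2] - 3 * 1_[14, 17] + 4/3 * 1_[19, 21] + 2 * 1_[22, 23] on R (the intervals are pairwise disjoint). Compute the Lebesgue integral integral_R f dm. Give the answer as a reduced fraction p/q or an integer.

For a simple function f = sum_i c_i * 1_{A_i} with disjoint A_i,
  integral f dm = sum_i c_i * m(A_i).
Lengths of the A_i:
  m(A_1) = 19/2 - 8 = 3/2.
  m(A_2) = 25/2 - 10 = 5/2.
  m(A_3) = 17 - 14 = 3.
  m(A_4) = 21 - 19 = 2.
  m(A_5) = 23 - 22 = 1.
Contributions c_i * m(A_i):
  (4) * (3/2) = 6.
  (-2) * (5/2) = -5.
  (-3) * (3) = -9.
  (4/3) * (2) = 8/3.
  (2) * (1) = 2.
Total: 6 - 5 - 9 + 8/3 + 2 = -10/3.

-10/3


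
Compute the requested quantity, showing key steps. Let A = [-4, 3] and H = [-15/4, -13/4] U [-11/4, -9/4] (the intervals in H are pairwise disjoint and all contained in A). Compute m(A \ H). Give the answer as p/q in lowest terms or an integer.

The ambient interval has length m(A) = 3 - (-4) = 7.
Since the holes are disjoint and sit inside A, by finite additivity
  m(H) = sum_i (b_i - a_i), and m(A \ H) = m(A) - m(H).
Computing the hole measures:
  m(H_1) = -13/4 - (-15/4) = 1/2.
  m(H_2) = -9/4 - (-11/4) = 1/2.
Summed: m(H) = 1/2 + 1/2 = 1.
So m(A \ H) = 7 - 1 = 6.

6


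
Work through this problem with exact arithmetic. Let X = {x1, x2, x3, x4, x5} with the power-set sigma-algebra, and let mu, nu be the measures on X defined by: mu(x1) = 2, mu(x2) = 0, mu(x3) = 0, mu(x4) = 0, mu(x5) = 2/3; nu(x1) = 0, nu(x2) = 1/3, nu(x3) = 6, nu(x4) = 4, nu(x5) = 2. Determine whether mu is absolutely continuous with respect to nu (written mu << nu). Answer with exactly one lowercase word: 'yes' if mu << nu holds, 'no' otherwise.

mu << nu means: every nu-null measurable set is also mu-null; equivalently, for every atom x, if nu({x}) = 0 then mu({x}) = 0.
Checking each atom:
  x1: nu = 0, mu = 2 > 0 -> violates mu << nu.
  x2: nu = 1/3 > 0 -> no constraint.
  x3: nu = 6 > 0 -> no constraint.
  x4: nu = 4 > 0 -> no constraint.
  x5: nu = 2 > 0 -> no constraint.
The atom(s) x1 violate the condition (nu = 0 but mu > 0). Therefore mu is NOT absolutely continuous w.r.t. nu.

no


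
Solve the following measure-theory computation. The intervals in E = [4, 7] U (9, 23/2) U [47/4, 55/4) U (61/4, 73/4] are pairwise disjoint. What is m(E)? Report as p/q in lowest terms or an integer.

For pairwise disjoint intervals, m(union_i I_i) = sum_i m(I_i),
and m is invariant under swapping open/closed endpoints (single points have measure 0).
So m(E) = sum_i (b_i - a_i).
  I_1 has length 7 - 4 = 3.
  I_2 has length 23/2 - 9 = 5/2.
  I_3 has length 55/4 - 47/4 = 2.
  I_4 has length 73/4 - 61/4 = 3.
Summing:
  m(E) = 3 + 5/2 + 2 + 3 = 21/2.

21/2


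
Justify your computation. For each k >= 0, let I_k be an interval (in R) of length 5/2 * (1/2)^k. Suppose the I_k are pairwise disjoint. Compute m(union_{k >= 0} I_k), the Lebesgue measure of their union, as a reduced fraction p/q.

By countable additivity of the Lebesgue measure on pairwise disjoint measurable sets,
  m(union_{k >= 0} I_k) = sum_{k >= 0} m(I_k) = sum_{k >= 0} a * r^k,
  with a = 5/2 and r = 1/2.
Since 0 < r = 1/2 < 1, the geometric series converges:
  sum_{k >= 0} a * r^k = a / (1 - r).
  = 5/2 / (1 - 1/2)
  = 5/2 / (1/2)
  = 5.

5


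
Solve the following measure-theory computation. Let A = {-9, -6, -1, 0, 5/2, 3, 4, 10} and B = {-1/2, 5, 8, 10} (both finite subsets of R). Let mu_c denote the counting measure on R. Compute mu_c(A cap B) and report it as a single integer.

Counting measure on a finite set equals cardinality. mu_c(A cap B) = |A cap B| (elements appearing in both).
Enumerating the elements of A that also lie in B gives 1 element(s).
So mu_c(A cap B) = 1.

1


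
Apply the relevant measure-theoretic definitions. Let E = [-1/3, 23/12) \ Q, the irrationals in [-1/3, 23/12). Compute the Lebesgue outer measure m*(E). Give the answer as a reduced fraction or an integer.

The interval I = [-1/3, 23/12) has m(I) = 23/12 - (-1/3) = 9/4 (endpoints are measure-zero, so open/closed/half-open agree). Write I = (I cap Q) u (I \ Q). The rationals in I are countable, so m*(I cap Q) = 0 (cover each rational by intervals whose total length is arbitrarily small). By countable subadditivity m*(I) <= m*(I cap Q) + m*(I \ Q), hence m*(I \ Q) >= m(I) = 9/4. The reverse inequality m*(I \ Q) <= m*(I) = 9/4 is trivial since (I \ Q) is a subset of I. Therefore m*(I \ Q) = 9/4.

9/4


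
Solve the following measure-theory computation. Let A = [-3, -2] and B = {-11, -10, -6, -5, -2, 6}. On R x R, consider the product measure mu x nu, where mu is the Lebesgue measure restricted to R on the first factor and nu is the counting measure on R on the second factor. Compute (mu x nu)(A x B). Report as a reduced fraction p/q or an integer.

For a measurable rectangle A x B, the product measure satisfies
  (mu x nu)(A x B) = mu(A) * nu(B).
  mu(A) = 1.
  nu(B) = 6.
  (mu x nu)(A x B) = 1 * 6 = 6.

6


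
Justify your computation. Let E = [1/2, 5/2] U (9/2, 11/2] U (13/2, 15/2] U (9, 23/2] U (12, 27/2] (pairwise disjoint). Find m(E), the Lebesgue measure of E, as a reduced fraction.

For pairwise disjoint intervals, m(union_i I_i) = sum_i m(I_i),
and m is invariant under swapping open/closed endpoints (single points have measure 0).
So m(E) = sum_i (b_i - a_i).
  I_1 has length 5/2 - 1/2 = 2.
  I_2 has length 11/2 - 9/2 = 1.
  I_3 has length 15/2 - 13/2 = 1.
  I_4 has length 23/2 - 9 = 5/2.
  I_5 has length 27/2 - 12 = 3/2.
Summing:
  m(E) = 2 + 1 + 1 + 5/2 + 3/2 = 8.

8


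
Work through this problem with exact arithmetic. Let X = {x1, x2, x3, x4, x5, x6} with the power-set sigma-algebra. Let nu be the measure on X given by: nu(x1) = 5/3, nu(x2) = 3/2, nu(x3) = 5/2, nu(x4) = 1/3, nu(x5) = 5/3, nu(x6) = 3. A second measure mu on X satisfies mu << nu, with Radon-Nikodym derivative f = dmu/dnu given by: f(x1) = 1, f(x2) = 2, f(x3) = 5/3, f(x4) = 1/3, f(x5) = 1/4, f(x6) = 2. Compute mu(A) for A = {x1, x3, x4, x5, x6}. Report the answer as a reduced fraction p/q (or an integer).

By the defining property of the Radon-Nikodym derivative, for every measurable set A,
  mu(A) = integral_A f dnu.
Since nu is a discrete measure concentrated on the atoms of X, the integral over A reduces to the sum
  mu(A) = sum_{x in A} f(x) * nu({x}).
Computing each term:
  x1: f(x1) * nu(x1) = 1 * 5/3 = 5/3.
  x3: f(x3) * nu(x3) = 5/3 * 5/2 = 25/6.
  x4: f(x4) * nu(x4) = 1/3 * 1/3 = 1/9.
  x5: f(x5) * nu(x5) = 1/4 * 5/3 = 5/12.
  x6: f(x6) * nu(x6) = 2 * 3 = 6.
Summing: mu(A) = 5/3 + 25/6 + 1/9 + 5/12 + 6 = 445/36.

445/36


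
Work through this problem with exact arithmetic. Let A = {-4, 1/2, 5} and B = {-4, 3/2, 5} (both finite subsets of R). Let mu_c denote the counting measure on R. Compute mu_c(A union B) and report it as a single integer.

Counting measure on a finite set equals cardinality. By inclusion-exclusion, |A union B| = |A| + |B| - |A cap B|.
|A| = 3, |B| = 3, |A cap B| = 2.
So mu_c(A union B) = 3 + 3 - 2 = 4.

4


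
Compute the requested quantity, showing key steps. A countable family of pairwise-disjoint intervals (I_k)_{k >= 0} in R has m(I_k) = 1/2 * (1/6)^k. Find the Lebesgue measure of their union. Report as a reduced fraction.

By countable additivity of the Lebesgue measure on pairwise disjoint measurable sets,
  m(union_{k >= 0} I_k) = sum_{k >= 0} m(I_k) = sum_{k >= 0} a * r^k,
  with a = 1/2 and r = 1/6.
Since 0 < r = 1/6 < 1, the geometric series converges:
  sum_{k >= 0} a * r^k = a / (1 - r).
  = 1/2 / (1 - 1/6)
  = 1/2 / (5/6)
  = 3/5.

3/5


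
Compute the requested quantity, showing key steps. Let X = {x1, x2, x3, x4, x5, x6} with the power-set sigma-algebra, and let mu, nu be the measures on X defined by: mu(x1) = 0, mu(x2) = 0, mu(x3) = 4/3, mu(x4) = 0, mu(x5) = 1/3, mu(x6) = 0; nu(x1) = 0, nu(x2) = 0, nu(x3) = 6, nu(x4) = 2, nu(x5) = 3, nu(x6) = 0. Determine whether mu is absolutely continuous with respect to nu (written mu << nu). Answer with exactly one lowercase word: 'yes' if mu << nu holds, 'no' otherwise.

mu << nu means: every nu-null measurable set is also mu-null; equivalently, for every atom x, if nu({x}) = 0 then mu({x}) = 0.
Checking each atom:
  x1: nu = 0, mu = 0 -> consistent with mu << nu.
  x2: nu = 0, mu = 0 -> consistent with mu << nu.
  x3: nu = 6 > 0 -> no constraint.
  x4: nu = 2 > 0 -> no constraint.
  x5: nu = 3 > 0 -> no constraint.
  x6: nu = 0, mu = 0 -> consistent with mu << nu.
No atom violates the condition. Therefore mu << nu.

yes


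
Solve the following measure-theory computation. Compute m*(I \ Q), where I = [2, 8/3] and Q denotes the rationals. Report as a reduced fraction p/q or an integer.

The interval I = [2, 8/3] has m(I) = 8/3 - 2 = 2/3 (endpoints are measure-zero, so open/closed/half-open agree). Write I = (I cap Q) u (I \ Q). The rationals in I are countable, so m*(I cap Q) = 0 (cover each rational by intervals whose total length is arbitrarily small). By countable subadditivity m*(I) <= m*(I cap Q) + m*(I \ Q), hence m*(I \ Q) >= m(I) = 2/3. The reverse inequality m*(I \ Q) <= m*(I) = 2/3 is trivial since (I \ Q) is a subset of I. Therefore m*(I \ Q) = 2/3.

2/3


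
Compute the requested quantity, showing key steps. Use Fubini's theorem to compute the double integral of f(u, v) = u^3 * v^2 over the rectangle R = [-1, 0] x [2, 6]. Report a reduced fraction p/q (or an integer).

f(u, v) is a tensor product of a function of u and a function of v, and both factors are bounded continuous (hence Lebesgue integrable) on the rectangle, so Fubini's theorem applies:
  integral_R f d(m x m) = (integral_a1^b1 u^3 du) * (integral_a2^b2 v^2 dv).
Inner integral in u: integral_{-1}^{0} u^3 du = (0^4 - (-1)^4)/4
  = -1/4.
Inner integral in v: integral_{2}^{6} v^2 dv = (6^3 - 2^3)/3
  = 208/3.
Product: (-1/4) * (208/3) = -52/3.

-52/3


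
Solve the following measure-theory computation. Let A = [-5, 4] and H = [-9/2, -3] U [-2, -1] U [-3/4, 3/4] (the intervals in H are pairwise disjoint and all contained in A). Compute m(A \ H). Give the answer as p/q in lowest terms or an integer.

The ambient interval has length m(A) = 4 - (-5) = 9.
Since the holes are disjoint and sit inside A, by finite additivity
  m(H) = sum_i (b_i - a_i), and m(A \ H) = m(A) - m(H).
Computing the hole measures:
  m(H_1) = -3 - (-9/2) = 3/2.
  m(H_2) = -1 - (-2) = 1.
  m(H_3) = 3/4 - (-3/4) = 3/2.
Summed: m(H) = 3/2 + 1 + 3/2 = 4.
So m(A \ H) = 9 - 4 = 5.

5


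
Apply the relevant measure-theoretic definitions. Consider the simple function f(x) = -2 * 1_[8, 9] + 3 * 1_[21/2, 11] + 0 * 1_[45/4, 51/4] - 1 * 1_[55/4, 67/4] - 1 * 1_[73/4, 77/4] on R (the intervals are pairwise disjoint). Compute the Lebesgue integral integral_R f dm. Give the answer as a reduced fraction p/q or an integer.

For a simple function f = sum_i c_i * 1_{A_i} with disjoint A_i,
  integral f dm = sum_i c_i * m(A_i).
Lengths of the A_i:
  m(A_1) = 9 - 8 = 1.
  m(A_2) = 11 - 21/2 = 1/2.
  m(A_3) = 51/4 - 45/4 = 3/2.
  m(A_4) = 67/4 - 55/4 = 3.
  m(A_5) = 77/4 - 73/4 = 1.
Contributions c_i * m(A_i):
  (-2) * (1) = -2.
  (3) * (1/2) = 3/2.
  (0) * (3/2) = 0.
  (-1) * (3) = -3.
  (-1) * (1) = -1.
Total: -2 + 3/2 + 0 - 3 - 1 = -9/2.

-9/2


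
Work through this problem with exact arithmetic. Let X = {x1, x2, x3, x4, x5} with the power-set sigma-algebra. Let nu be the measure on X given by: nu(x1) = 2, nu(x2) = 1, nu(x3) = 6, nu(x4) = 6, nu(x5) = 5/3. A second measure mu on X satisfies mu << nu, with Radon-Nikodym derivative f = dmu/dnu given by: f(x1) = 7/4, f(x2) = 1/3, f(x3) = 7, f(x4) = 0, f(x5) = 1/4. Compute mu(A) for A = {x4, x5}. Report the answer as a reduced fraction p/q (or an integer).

By the defining property of the Radon-Nikodym derivative, for every measurable set A,
  mu(A) = integral_A f dnu.
Since nu is a discrete measure concentrated on the atoms of X, the integral over A reduces to the sum
  mu(A) = sum_{x in A} f(x) * nu({x}).
Computing each term:
  x4: f(x4) * nu(x4) = 0 * 6 = 0.
  x5: f(x5) * nu(x5) = 1/4 * 5/3 = 5/12.
Summing: mu(A) = 0 + 5/12 = 5/12.

5/12


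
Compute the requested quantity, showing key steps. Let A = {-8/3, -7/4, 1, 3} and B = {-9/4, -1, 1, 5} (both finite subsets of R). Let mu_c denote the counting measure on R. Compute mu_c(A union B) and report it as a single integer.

Counting measure on a finite set equals cardinality. By inclusion-exclusion, |A union B| = |A| + |B| - |A cap B|.
|A| = 4, |B| = 4, |A cap B| = 1.
So mu_c(A union B) = 4 + 4 - 1 = 7.

7


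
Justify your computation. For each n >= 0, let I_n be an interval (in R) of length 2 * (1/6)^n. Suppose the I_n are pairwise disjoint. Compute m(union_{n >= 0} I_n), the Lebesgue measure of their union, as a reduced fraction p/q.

By countable additivity of the Lebesgue measure on pairwise disjoint measurable sets,
  m(union_{n >= 0} I_n) = sum_{n >= 0} m(I_n) = sum_{n >= 0} a * r^n,
  with a = 2 and r = 1/6.
Since 0 < r = 1/6 < 1, the geometric series converges:
  sum_{n >= 0} a * r^n = a / (1 - r).
  = 2 / (1 - 1/6)
  = 2 / (5/6)
  = 12/5.

12/5


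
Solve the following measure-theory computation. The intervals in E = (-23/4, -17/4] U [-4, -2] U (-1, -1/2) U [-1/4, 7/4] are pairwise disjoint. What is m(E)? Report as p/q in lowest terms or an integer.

For pairwise disjoint intervals, m(union_i I_i) = sum_i m(I_i),
and m is invariant under swapping open/closed endpoints (single points have measure 0).
So m(E) = sum_i (b_i - a_i).
  I_1 has length -17/4 - (-23/4) = 3/2.
  I_2 has length -2 - (-4) = 2.
  I_3 has length -1/2 - (-1) = 1/2.
  I_4 has length 7/4 - (-1/4) = 2.
Summing:
  m(E) = 3/2 + 2 + 1/2 + 2 = 6.

6


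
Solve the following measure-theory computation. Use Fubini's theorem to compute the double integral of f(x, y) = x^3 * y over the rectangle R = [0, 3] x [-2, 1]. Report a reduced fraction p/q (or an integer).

f(x, y) is a tensor product of a function of x and a function of y, and both factors are bounded continuous (hence Lebesgue integrable) on the rectangle, so Fubini's theorem applies:
  integral_R f d(m x m) = (integral_a1^b1 x^3 dx) * (integral_a2^b2 y dy).
Inner integral in x: integral_{0}^{3} x^3 dx = (3^4 - 0^4)/4
  = 81/4.
Inner integral in y: integral_{-2}^{1} y dy = (1^2 - (-2)^2)/2
  = -3/2.
Product: (81/4) * (-3/2) = -243/8.

-243/8


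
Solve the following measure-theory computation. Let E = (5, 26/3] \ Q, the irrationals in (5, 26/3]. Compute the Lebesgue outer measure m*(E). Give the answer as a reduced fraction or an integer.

The interval I = (5, 26/3] has m(I) = 26/3 - 5 = 11/3 (endpoints are measure-zero, so open/closed/half-open agree). Write I = (I cap Q) u (I \ Q). The rationals in I are countable, so m*(I cap Q) = 0 (cover each rational by intervals whose total length is arbitrarily small). By countable subadditivity m*(I) <= m*(I cap Q) + m*(I \ Q), hence m*(I \ Q) >= m(I) = 11/3. The reverse inequality m*(I \ Q) <= m*(I) = 11/3 is trivial since (I \ Q) is a subset of I. Therefore m*(I \ Q) = 11/3.

11/3
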